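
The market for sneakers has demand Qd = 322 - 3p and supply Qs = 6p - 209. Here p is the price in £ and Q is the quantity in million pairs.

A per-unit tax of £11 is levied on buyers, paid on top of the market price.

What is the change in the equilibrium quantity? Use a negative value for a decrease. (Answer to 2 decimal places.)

-22.00

Original equilibrium: 322 - 3p = 6p - 209 gives 531 = 9p, so p = 59 and Q = 145.
Since buyers pay the price plus the tax, the effective demand curve becomes Qd = 289 - 3p.
Setting them equal: 289 - 3p = 6p - 209 → 498 = 9p, so p = 166/3 ≈ 55.3333 and Q = 123.
ΔQ = 123 − 145 = -22.00.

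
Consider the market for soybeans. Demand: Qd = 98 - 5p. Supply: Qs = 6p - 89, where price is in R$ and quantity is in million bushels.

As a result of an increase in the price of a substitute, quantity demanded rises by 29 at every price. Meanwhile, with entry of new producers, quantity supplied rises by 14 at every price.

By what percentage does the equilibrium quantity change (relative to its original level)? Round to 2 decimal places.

+170.63

Before the shock: 98 - 5p = 6p - 89 ⇒ 187 = 11p ⇒ p = 17, Q = 13.
The new curves are Qd = 127 - 5p (demand) and Qs = 6p - 75 (supply).
Clearing the new market: 127 - 5p = 6p - 75, so p = 202/11 ≈ 18.3636 and Q = 387/11 ≈ 35.1818.
%ΔQ = (35.1818 − 13) / 13 × 100 = +170.63%.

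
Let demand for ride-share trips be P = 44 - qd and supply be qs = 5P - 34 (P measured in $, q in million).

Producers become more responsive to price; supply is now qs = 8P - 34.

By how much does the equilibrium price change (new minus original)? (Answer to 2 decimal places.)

Before the shock: 44 - P = 5P - 34 ⇒ 78 = 6P ⇒ P = 13, q = 31.
The shock moves the curves to qd = 44 - P and qs = 8P - 34.
Equate the new curves: 44 - P = 8P - 34, giving 78 = 9P, P = 26/3 ≈ 8.6667, q = 106/3 ≈ 35.3333.
ΔP = 8.6667 − 13 = -4.33.

-4.33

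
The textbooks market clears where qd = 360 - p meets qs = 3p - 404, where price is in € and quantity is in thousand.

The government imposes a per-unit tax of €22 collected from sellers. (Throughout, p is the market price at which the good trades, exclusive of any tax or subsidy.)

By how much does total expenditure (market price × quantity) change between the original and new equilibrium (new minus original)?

Initially, 360 - p = 3p - 404, so 764 = 4p and p = 191, q = 169.
Since sellers keep the price net of the tax, the effective supply curve becomes qs = 3p - 470.
Equate the new curves: 360 - p = 3p - 470, giving 830 = 4p, p = 207.5, q = 152.5.
Expenditure moves from 191×169 = 32279 to 207.5×152.5 = 31643.75; change = -635.25.

-635.25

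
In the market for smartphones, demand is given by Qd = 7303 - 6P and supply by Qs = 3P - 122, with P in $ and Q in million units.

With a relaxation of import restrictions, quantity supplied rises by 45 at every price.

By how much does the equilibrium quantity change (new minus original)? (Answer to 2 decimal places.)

+30.00

Original equilibrium: 7303 - 6P = 3P - 122 gives 7425 = 9P, so P = 825 and Q = 2353.
The shock moves the curves to Qd = 7303 - 6P and Qs = 3P - 77.
New equilibrium: 7303 - 6P = 3P - 77 ⇒ 7380 = 9P ⇒ P = 820, Q = 2383.
ΔQ = 2383 − 2353 = +30.00.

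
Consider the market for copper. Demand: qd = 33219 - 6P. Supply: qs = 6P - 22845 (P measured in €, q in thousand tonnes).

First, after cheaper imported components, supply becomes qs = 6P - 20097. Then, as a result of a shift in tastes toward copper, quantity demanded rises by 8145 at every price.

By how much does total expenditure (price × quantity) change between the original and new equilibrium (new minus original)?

Initially, 33219 - 6P = 6P - 22845, so 56064 = 12P and P = 4672, q = 5187.
With the change applied: demand qd = 41364 - 6P, supply qs = 6P - 20097.
New equilibrium: 41364 - 6P = 6P - 20097 ⇒ 61461 = 12P ⇒ P = 5121.75, q = 10633.5.
Expenditure moves from 4672×5187 = 24233664 to 5121.75×10633.5 = 54462128.625; change = +30228464.625.

+30228464.625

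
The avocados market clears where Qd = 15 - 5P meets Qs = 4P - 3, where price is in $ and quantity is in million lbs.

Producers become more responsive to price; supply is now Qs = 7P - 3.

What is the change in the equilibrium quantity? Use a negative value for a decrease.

Solve the original market: 15 - 5P = 4P - 3, hence P = 2 and Q = 5.
The new curves are Qd = 15 - 5P (demand) and Qs = 7P - 3 (supply).
Setting them equal: 15 - 5P = 7P - 3 → 18 = 12P, so P = 1.5 and Q = 7.5.
ΔQ = 7.5 − 5 = +2.5.

+2.5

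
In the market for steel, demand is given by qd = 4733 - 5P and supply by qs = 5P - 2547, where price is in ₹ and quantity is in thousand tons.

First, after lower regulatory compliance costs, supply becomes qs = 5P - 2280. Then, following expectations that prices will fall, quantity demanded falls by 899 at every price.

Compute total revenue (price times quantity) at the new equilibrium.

Solve the original market: 4733 - 5P = 5P - 2547, hence P = 728 and q = 1093.
With the change applied: demand qd = 3834 - 5P, supply qs = 5P - 2280.
Equate the new curves: 3834 - 5P = 5P - 2280, giving 6114 = 10P, P = 611.4, q = 777.
New expenditure = 611.4 × 777 = 475057.8.

475057.8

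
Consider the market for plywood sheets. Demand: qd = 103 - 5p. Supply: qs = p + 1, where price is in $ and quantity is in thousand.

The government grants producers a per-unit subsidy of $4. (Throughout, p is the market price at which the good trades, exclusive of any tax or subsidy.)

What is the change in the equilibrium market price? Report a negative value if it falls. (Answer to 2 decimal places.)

Initially, 103 - 5p = p + 1, so 102 = 6p and p = 17, q = 18.
Since sellers receive the price plus the subsidy, the effective supply curve becomes qs = p + 5.
Clearing the new market: 103 - 5p = p + 5, so p = 49/3 ≈ 16.3333 and q = 64/3 ≈ 21.3333.
Δp = 16.3333 − 17 = -0.67.

-0.67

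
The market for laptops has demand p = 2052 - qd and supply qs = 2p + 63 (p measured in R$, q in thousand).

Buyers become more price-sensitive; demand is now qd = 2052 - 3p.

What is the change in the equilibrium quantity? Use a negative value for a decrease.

-530.4

Solve the original market: 2052 - p = 2p + 63, hence p = 663 and q = 1389.
After the shift, demand is qd = 2052 - 3p and supply is qs = 2p + 63.
Clearing the new market: 2052 - 3p = 2p + 63, so p = 397.8 and q = 858.6.
Δq = 858.6 − 1389 = -530.4.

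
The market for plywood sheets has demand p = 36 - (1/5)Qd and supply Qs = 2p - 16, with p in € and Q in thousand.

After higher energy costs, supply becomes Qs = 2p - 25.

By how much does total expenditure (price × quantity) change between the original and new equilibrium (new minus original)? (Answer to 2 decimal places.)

Original equilibrium: 180 - 5p = 2p - 16 gives 196 = 7p, so p = 28 and Q = 40.
With the change applied: demand Qd = 180 - 5p, supply Qs = 2p - 25.
Clearing the new market: 180 - 5p = 2p - 25, so p = 205/7 ≈ 29.2857 and Q = 235/7 ≈ 33.5714.
Expenditure moves from 28×40 = 1120 to 29.2857×33.5714 = 983.1633; change = -136.84.

-136.84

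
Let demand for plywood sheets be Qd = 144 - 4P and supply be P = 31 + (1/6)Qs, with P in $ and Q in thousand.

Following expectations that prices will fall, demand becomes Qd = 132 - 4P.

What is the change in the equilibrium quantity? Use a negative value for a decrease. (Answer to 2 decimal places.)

-7.20

Original equilibrium: 144 - 4P = 6P - 186 gives 330 = 10P, so P = 33 and Q = 12.
After the shift, demand is Qd = 132 - 4P and supply is Qs = 6P - 186.
Clearing the new market: 132 - 4P = 6P - 186, so P = 31.8 and Q = 4.8.
ΔQ = 4.8 − 12 = -7.20.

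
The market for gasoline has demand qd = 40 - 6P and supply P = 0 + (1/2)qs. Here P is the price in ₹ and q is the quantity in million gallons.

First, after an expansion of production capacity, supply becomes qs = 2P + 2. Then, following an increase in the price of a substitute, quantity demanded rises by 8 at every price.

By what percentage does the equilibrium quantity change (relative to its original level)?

+35

Original equilibrium: 40 - 6P = 2P gives 40 = 8P, so P = 5 and q = 10.
With the change applied: demand qd = 48 - 6P, supply qs = 2P + 2.
New equilibrium: 48 - 6P = 2P + 2 ⇒ 46 = 8P ⇒ P = 5.75, q = 13.5.
%Δq = (13.5 − 10) / 10 × 100 = +35%.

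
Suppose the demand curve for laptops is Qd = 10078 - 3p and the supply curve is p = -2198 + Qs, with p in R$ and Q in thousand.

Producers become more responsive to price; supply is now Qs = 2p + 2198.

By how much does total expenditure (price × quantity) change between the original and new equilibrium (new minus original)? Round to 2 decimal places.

+220640.00

Original equilibrium: 10078 - 3p = p + 2198 gives 7880 = 4p, so p = 1970 and Q = 4168.
After the shift, demand is Qd = 10078 - 3p and supply is Qs = 2p + 2198.
Equate the new curves: 10078 - 3p = 2p + 2198, giving 7880 = 5p, p = 1576, Q = 5350.
Expenditure moves from 1970×4168 = 8210960 to 1576×5350 = 8431600; change = +220640.00.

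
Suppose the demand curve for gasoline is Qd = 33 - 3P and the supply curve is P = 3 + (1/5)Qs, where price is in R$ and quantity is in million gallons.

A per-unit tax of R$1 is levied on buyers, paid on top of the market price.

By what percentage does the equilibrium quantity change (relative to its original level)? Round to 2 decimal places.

-12.50

Solve the original market: 33 - 3P = 5P - 15, hence P = 6 and Q = 15.
Since buyers pay the price plus the tax, the effective demand curve becomes Qd = 30 - 3P.
Clearing the new market: 30 - 3P = 5P - 15, so P = 5.625 and Q = 13.125.
%ΔQ = (13.125 − 15) / 15 × 100 = -12.50%.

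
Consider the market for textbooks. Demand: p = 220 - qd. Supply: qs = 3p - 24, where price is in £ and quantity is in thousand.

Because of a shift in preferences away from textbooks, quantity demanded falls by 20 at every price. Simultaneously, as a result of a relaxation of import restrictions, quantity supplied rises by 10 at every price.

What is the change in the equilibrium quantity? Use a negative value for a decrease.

-12.5

Initially, 220 - p = 3p - 24, so 244 = 4p and p = 61, q = 159.
The new curves are qd = 200 - p (demand) and qs = 3p - 14 (supply).
Clearing the new market: 200 - p = 3p - 14, so p = 53.5 and q = 146.5.
Δq = 146.5 − 159 = -12.5.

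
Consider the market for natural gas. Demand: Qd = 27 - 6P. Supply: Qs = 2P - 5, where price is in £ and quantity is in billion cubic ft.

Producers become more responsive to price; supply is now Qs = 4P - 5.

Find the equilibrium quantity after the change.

Original equilibrium: 27 - 6P = 2P - 5 gives 32 = 8P, so P = 4 and Q = 3.
The shock moves the curves to Qd = 27 - 6P and Qs = 4P - 5.
Clearing the new market: 27 - 6P = 4P - 5, so P = 3.2 and Q = 7.8.

7.8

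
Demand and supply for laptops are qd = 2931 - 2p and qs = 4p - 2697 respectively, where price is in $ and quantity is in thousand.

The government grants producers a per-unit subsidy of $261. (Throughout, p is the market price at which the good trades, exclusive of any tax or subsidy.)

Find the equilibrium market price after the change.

764

Original equilibrium: 2931 - 2p = 4p - 2697 gives 5628 = 6p, so p = 938 and q = 1055.
Since sellers receive the price plus the subsidy, the effective supply curve becomes qs = 4p - 1653.
Setting them equal: 2931 - 2p = 4p - 1653 → 4584 = 6p, so p = 764 and q = 1403.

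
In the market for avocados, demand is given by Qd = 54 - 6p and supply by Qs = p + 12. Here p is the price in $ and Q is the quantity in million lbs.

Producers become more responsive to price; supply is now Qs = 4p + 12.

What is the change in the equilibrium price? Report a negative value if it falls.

Before the shock: 54 - 6p = p + 12 ⇒ 42 = 7p ⇒ p = 6, Q = 18.
With the change applied: demand Qd = 54 - 6p, supply Qs = 4p + 12.
Clearing the new market: 54 - 6p = 4p + 12, so p = 4.2 and Q = 28.8.
Δp = 4.2 − 6 = -1.8.

-1.8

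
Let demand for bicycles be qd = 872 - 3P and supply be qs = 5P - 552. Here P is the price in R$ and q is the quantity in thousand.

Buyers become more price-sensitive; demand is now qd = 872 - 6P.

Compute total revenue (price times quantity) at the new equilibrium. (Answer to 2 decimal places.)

Original equilibrium: 872 - 3P = 5P - 552 gives 1424 = 8P, so P = 178 and q = 338.
After the shift, demand is qd = 872 - 6P and supply is qs = 5P - 552.
Clearing the new market: 872 - 6P = 5P - 552, so P = 1424/11 ≈ 129.4545 and q = 1048/11 ≈ 95.2727.
New expenditure = 129.4545 × 95.2727 = 12333.49.

12333.49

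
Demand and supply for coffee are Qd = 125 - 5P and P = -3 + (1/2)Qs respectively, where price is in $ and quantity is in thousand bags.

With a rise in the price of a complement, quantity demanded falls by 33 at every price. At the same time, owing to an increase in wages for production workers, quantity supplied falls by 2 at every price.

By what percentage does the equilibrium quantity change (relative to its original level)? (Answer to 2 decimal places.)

Original equilibrium: 125 - 5P = 2P + 6 gives 119 = 7P, so P = 17 and Q = 40.
After the shift, demand is Qd = 92 - 5P and supply is Qs = 2P + 4.
Setting them equal: 92 - 5P = 2P + 4 → 88 = 7P, so P = 88/7 ≈ 12.5714 and Q = 204/7 ≈ 29.1429.
%ΔQ = (29.1429 − 40) / 40 × 100 = -27.14%.

-27.14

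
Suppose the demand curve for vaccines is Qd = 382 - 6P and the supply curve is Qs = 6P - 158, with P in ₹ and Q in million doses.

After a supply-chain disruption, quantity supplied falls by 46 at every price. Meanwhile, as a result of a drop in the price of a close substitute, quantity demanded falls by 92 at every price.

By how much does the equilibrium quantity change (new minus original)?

Before the shock: 382 - 6P = 6P - 158 ⇒ 540 = 12P ⇒ P = 45, Q = 112.
With the change applied: demand Qd = 290 - 6P, supply Qs = 6P - 204.
Setting them equal: 290 - 6P = 6P - 204 → 494 = 12P, so P = 247/6 ≈ 41.1667 and Q = 43.
ΔQ = 43 − 112 = -69.

-69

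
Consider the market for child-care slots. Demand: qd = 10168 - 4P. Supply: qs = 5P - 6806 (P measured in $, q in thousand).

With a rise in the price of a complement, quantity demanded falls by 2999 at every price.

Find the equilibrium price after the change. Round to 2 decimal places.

Original equilibrium: 10168 - 4P = 5P - 6806 gives 16974 = 9P, so P = 1886 and q = 2624.
With the change applied: demand qd = 7169 - 4P, supply qs = 5P - 6806.
Clearing the new market: 7169 - 4P = 5P - 6806, so P = 13975/9 ≈ 1552.7778 and q = 8621/9 ≈ 957.8889.

1552.78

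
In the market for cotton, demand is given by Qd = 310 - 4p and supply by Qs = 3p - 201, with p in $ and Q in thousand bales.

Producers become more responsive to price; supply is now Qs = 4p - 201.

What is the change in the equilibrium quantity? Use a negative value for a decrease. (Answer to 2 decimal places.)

+36.50

Before the shock: 310 - 4p = 3p - 201 ⇒ 511 = 7p ⇒ p = 73, Q = 18.
The new curves are Qd = 310 - 4p (demand) and Qs = 4p - 201 (supply).
Setting them equal: 310 - 4p = 4p - 201 → 511 = 8p, so p = 63.875 and Q = 54.5.
ΔQ = 54.5 − 18 = +36.50.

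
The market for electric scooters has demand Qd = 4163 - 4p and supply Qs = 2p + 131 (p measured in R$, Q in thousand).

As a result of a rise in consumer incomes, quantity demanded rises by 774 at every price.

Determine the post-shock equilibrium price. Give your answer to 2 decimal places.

Initially, 4163 - 4p = 2p + 131, so 4032 = 6p and p = 672, Q = 1475.
After the shift, demand is Qd = 4937 - 4p and supply is Qs = 2p + 131.
New equilibrium: 4937 - 4p = 2p + 131 ⇒ 4806 = 6p ⇒ p = 801, Q = 1733.

801.00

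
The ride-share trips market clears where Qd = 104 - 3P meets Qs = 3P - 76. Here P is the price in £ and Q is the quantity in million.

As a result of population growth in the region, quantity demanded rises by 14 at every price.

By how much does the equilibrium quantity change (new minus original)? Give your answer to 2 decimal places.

+7.00

Before the shock: 104 - 3P = 3P - 76 ⇒ 180 = 6P ⇒ P = 30, Q = 14.
The new curves are Qd = 118 - 3P (demand) and Qs = 3P - 76 (supply).
New equilibrium: 118 - 3P = 3P - 76 ⇒ 194 = 6P ⇒ P = 97/3 ≈ 32.3333, Q = 21.
ΔQ = 21 − 14 = +7.00.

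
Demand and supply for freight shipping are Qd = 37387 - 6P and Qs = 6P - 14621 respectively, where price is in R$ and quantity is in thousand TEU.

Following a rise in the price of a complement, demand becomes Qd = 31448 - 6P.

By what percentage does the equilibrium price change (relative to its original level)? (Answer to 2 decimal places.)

-11.42

Before the shock: 37387 - 6P = 6P - 14621 ⇒ 52008 = 12P ⇒ P = 4334, Q = 11383.
With the change applied: demand Qd = 31448 - 6P, supply Qs = 6P - 14621.
Clearing the new market: 31448 - 6P = 6P - 14621, so P = 46069/12 ≈ 3839.0833 and Q = 8413.5.
%ΔP = (3839.0833 − 4334) / 4334 × 100 = -11.42%.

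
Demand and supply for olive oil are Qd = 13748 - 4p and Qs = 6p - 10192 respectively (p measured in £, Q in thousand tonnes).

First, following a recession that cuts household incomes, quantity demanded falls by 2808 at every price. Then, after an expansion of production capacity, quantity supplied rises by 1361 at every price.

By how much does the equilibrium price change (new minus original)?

-416.9

Before the shock: 13748 - 4p = 6p - 10192 ⇒ 23940 = 10p ⇒ p = 2394, Q = 4172.
With the change applied: demand Qd = 10940 - 4p, supply Qs = 6p - 8831.
Equate the new curves: 10940 - 4p = 6p - 8831, giving 19771 = 10p, p = 1977.1, Q = 3031.6.
Δp = 1977.1 − 2394 = -416.9.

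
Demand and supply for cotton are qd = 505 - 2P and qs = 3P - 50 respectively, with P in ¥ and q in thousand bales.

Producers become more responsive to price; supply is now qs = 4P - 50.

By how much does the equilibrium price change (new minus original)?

Solve the original market: 505 - 2P = 3P - 50, hence P = 111 and q = 283.
With the change applied: demand qd = 505 - 2P, supply qs = 4P - 50.
New equilibrium: 505 - 2P = 4P - 50 ⇒ 555 = 6P ⇒ P = 92.5, q = 320.
ΔP = 92.5 − 111 = -18.5.

-18.5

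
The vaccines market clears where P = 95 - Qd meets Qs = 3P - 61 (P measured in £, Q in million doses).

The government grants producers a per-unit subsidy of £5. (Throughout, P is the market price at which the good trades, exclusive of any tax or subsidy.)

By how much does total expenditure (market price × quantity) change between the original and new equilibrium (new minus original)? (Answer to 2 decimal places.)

Solve the original market: 95 - P = 3P - 61, hence P = 39 and Q = 56.
Since sellers receive the price plus the subsidy, the effective supply curve becomes Qs = 3P - 46.
Clearing the new market: 95 - P = 3P - 46, so P = 35.25 and Q = 59.75.
Expenditure moves from 39×56 = 2184 to 35.25×59.75 = 2106.1875; change = -77.81.

-77.81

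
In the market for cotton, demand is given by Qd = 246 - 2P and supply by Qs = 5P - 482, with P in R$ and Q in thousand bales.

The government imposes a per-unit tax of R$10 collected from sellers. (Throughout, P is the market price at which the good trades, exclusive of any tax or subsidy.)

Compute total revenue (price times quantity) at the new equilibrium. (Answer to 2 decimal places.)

2635.67

Before the shock: 246 - 2P = 5P - 482 ⇒ 728 = 7P ⇒ P = 104, Q = 38.
Since sellers keep the price net of the tax, the effective supply curve becomes Qs = 5P - 532.
New equilibrium: 246 - 2P = 5P - 532 ⇒ 778 = 7P ⇒ P = 778/7 ≈ 111.1429, Q = 166/7 ≈ 23.7143.
New expenditure = 111.1429 × 23.7143 = 2635.67.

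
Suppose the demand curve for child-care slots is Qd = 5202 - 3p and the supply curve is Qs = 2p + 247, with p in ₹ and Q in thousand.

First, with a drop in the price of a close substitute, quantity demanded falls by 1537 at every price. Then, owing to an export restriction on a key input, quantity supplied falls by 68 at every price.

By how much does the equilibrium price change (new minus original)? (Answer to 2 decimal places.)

Initially, 5202 - 3p = 2p + 247, so 4955 = 5p and p = 991, Q = 2229.
After the shift, demand is Qd = 3665 - 3p and supply is Qs = 2p + 179.
New equilibrium: 3665 - 3p = 2p + 179 ⇒ 3486 = 5p ⇒ p = 697.2, Q = 1573.4.
Δp = 697.2 − 991 = -293.80.

-293.80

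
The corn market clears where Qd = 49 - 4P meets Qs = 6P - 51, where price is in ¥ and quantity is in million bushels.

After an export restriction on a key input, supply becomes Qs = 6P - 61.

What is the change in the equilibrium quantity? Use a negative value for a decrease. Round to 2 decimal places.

Original equilibrium: 49 - 4P = 6P - 51 gives 100 = 10P, so P = 10 and Q = 9.
After the shift, demand is Qd = 49 - 4P and supply is Qs = 6P - 61.
Setting them equal: 49 - 4P = 6P - 61 → 110 = 10P, so P = 11 and Q = 5.
ΔQ = 5 − 9 = -4.00.

-4.00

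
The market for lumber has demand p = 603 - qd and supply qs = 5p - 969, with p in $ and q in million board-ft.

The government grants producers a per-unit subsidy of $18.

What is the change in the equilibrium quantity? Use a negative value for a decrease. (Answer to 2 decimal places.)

Before the shock: 603 - p = 5p - 969 ⇒ 1572 = 6p ⇒ p = 262, q = 341.
Since sellers receive the price plus the subsidy, the effective supply curve becomes qs = 5p - 879.
Equate the new curves: 603 - p = 5p - 879, giving 1482 = 6p, p = 247, q = 356.
Δq = 356 − 341 = +15.00.

+15.00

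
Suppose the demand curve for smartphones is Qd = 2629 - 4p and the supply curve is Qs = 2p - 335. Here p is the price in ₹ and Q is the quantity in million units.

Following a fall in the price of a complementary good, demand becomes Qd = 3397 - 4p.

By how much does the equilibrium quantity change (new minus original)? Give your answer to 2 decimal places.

+256.00

Initially, 2629 - 4p = 2p - 335, so 2964 = 6p and p = 494, Q = 653.
The new curves are Qd = 3397 - 4p (demand) and Qs = 2p - 335 (supply).
Clearing the new market: 3397 - 4p = 2p - 335, so p = 622 and Q = 909.
ΔQ = 909 − 653 = +256.00.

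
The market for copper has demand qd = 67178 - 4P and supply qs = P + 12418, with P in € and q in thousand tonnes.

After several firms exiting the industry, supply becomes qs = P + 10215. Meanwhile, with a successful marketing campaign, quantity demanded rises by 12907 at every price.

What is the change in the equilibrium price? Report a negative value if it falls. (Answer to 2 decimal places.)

+3022.00

Solve the original market: 67178 - 4P = P + 12418, hence P = 10952 and q = 23370.
The new curves are qd = 80085 - 4P (demand) and qs = P + 10215 (supply).
New equilibrium: 80085 - 4P = P + 10215 ⇒ 69870 = 5P ⇒ P = 13974, q = 24189.
ΔP = 13974 − 10952 = +3022.00.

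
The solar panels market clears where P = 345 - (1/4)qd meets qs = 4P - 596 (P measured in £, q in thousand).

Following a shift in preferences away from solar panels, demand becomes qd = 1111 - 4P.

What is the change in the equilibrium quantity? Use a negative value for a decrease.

-134.5

Before the shock: 1380 - 4P = 4P - 596 ⇒ 1976 = 8P ⇒ P = 247, q = 392.
The new curves are qd = 1111 - 4P (demand) and qs = 4P - 596 (supply).
Setting them equal: 1111 - 4P = 4P - 596 → 1707 = 8P, so P = 213.375 and q = 257.5.
Δq = 257.5 − 392 = -134.5.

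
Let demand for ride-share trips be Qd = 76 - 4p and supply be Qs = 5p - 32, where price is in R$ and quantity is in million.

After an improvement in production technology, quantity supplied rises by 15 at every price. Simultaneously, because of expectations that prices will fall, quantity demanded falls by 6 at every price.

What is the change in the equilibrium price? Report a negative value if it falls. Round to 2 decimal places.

-2.33

Original equilibrium: 76 - 4p = 5p - 32 gives 108 = 9p, so p = 12 and Q = 28.
The new curves are Qd = 70 - 4p (demand) and Qs = 5p - 17 (supply).
Clearing the new market: 70 - 4p = 5p - 17, so p = 29/3 ≈ 9.6667 and Q = 94/3 ≈ 31.3333.
Δp = 9.6667 − 12 = -2.33.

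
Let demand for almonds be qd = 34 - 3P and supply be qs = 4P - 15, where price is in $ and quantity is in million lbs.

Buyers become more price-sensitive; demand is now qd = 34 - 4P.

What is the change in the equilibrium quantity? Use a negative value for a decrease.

Original equilibrium: 34 - 3P = 4P - 15 gives 49 = 7P, so P = 7 and q = 13.
With the change applied: demand qd = 34 - 4P, supply qs = 4P - 15.
Clearing the new market: 34 - 4P = 4P - 15, so P = 6.125 and q = 9.5.
Δq = 9.5 − 13 = -3.5.

-3.5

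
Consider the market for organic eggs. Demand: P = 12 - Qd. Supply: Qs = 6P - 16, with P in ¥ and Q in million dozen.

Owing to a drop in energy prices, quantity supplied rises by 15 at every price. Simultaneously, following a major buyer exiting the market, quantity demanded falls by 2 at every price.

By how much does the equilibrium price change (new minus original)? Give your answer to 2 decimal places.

-2.43

Original equilibrium: 12 - P = 6P - 16 gives 28 = 7P, so P = 4 and Q = 8.
With the change applied: demand Qd = 10 - P, supply Qs = 6P - 1.
Clearing the new market: 10 - P = 6P - 1, so P = 11/7 ≈ 1.5714 and Q = 59/7 ≈ 8.4286.
ΔP = 1.5714 − 4 = -2.43.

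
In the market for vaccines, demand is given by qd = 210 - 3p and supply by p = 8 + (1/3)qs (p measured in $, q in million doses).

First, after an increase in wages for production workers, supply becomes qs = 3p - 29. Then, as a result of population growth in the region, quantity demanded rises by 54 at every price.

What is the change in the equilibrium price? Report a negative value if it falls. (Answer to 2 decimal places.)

Initially, 210 - 3p = 3p - 24, so 234 = 6p and p = 39, q = 93.
The shock moves the curves to qd = 264 - 3p and qs = 3p - 29.
Setting them equal: 264 - 3p = 3p - 29 → 293 = 6p, so p = 293/6 ≈ 48.8333 and q = 117.5.
Δp = 48.8333 − 39 = +9.83.

+9.83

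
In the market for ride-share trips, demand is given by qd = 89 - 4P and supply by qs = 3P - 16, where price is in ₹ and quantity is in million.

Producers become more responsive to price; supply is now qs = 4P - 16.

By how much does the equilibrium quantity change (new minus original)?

Original equilibrium: 89 - 4P = 3P - 16 gives 105 = 7P, so P = 15 and q = 29.
After the shift, demand is qd = 89 - 4P and supply is qs = 4P - 16.
Setting them equal: 89 - 4P = 4P - 16 → 105 = 8P, so P = 13.125 and q = 36.5.
Δq = 36.5 − 29 = +7.5.

+7.5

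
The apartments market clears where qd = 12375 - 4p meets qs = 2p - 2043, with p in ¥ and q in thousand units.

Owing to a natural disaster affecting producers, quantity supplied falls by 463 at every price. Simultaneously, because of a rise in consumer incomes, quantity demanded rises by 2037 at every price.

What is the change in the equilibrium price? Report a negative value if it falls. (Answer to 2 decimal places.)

+416.67

Original equilibrium: 12375 - 4p = 2p - 2043 gives 14418 = 6p, so p = 2403 and q = 2763.
With the change applied: demand qd = 14412 - 4p, supply qs = 2p - 2506.
Setting them equal: 14412 - 4p = 2p - 2506 → 16918 = 6p, so p = 8459/3 ≈ 2819.6667 and q = 9400/3 ≈ 3133.3333.
Δp = 2819.6667 − 2403 = +416.67.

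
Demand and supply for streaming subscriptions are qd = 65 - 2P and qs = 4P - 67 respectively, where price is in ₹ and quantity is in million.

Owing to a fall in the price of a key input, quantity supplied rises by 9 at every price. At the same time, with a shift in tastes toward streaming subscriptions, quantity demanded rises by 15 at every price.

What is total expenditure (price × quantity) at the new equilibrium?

782

Initially, 65 - 2P = 4P - 67, so 132 = 6P and P = 22, q = 21.
The shock moves the curves to qd = 80 - 2P and qs = 4P - 58.
Clearing the new market: 80 - 2P = 4P - 58, so P = 23 and q = 34.
New expenditure = 23 × 34 = 782.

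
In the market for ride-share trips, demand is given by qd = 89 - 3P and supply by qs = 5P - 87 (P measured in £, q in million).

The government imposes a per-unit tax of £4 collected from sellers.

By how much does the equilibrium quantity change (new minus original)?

-7.5

Initially, 89 - 3P = 5P - 87, so 176 = 8P and P = 22, q = 23.
Since sellers keep the price net of the tax, the effective supply curve becomes qs = 5P - 107.
New equilibrium: 89 - 3P = 5P - 107 ⇒ 196 = 8P ⇒ P = 24.5, q = 15.5.
Δq = 15.5 − 23 = -7.5.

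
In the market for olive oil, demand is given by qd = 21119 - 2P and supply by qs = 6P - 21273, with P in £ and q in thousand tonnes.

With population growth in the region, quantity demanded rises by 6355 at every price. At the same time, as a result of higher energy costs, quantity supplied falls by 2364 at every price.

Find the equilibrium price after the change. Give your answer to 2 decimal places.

6388.88

Original equilibrium: 21119 - 2P = 6P - 21273 gives 42392 = 8P, so P = 5299 and q = 10521.
The shock moves the curves to qd = 27474 - 2P and qs = 6P - 23637.
Equate the new curves: 27474 - 2P = 6P - 23637, giving 51111 = 8P, P = 6388.875, q = 14696.25.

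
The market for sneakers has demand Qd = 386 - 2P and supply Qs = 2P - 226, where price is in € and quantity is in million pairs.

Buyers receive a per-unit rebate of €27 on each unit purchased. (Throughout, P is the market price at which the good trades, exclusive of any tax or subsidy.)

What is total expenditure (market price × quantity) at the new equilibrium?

17815.5

Before the shock: 386 - 2P = 2P - 226 ⇒ 612 = 4P ⇒ P = 153, Q = 80.
Since buyers' out-of-pocket price is the market price minus the rebate, the effective demand curve becomes Qd = 440 - 2P.
New equilibrium: 440 - 2P = 2P - 226 ⇒ 666 = 4P ⇒ P = 166.5, Q = 107.
New expenditure = 166.5 × 107 = 17815.5.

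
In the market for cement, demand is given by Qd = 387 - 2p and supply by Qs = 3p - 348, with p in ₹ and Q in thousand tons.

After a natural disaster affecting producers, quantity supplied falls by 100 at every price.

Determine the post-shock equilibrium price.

167

Initially, 387 - 2p = 3p - 348, so 735 = 5p and p = 147, Q = 93.
The new curves are Qd = 387 - 2p (demand) and Qs = 3p - 448 (supply).
Setting them equal: 387 - 2p = 3p - 448 → 835 = 5p, so p = 167 and Q = 53.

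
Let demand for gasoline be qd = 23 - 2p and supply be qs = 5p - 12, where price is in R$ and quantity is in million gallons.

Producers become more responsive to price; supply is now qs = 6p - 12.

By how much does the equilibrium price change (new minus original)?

-0.625

Original equilibrium: 23 - 2p = 5p - 12 gives 35 = 7p, so p = 5 and q = 13.
After the shift, demand is qd = 23 - 2p and supply is qs = 6p - 12.
Equate the new curves: 23 - 2p = 6p - 12, giving 35 = 8p, p = 4.375, q = 14.25.
Δp = 4.375 − 5 = -0.625.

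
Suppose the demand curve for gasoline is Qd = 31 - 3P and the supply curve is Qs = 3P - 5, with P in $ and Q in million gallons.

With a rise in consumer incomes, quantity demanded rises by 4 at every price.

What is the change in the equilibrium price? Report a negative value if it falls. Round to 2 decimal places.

Initially, 31 - 3P = 3P - 5, so 36 = 6P and P = 6, Q = 13.
After the shift, demand is Qd = 35 - 3P and supply is Qs = 3P - 5.
Setting them equal: 35 - 3P = 3P - 5 → 40 = 6P, so P = 20/3 ≈ 6.6667 and Q = 15.
ΔP = 6.6667 − 6 = +0.67.

+0.67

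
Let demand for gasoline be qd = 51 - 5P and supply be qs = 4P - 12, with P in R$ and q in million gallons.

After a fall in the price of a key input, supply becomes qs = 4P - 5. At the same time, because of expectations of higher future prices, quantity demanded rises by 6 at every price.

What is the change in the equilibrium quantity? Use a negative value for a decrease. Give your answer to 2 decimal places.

Initially, 51 - 5P = 4P - 12, so 63 = 9P and P = 7, q = 16.
With the change applied: demand qd = 57 - 5P, supply qs = 4P - 5.
Clearing the new market: 57 - 5P = 4P - 5, so P = 62/9 ≈ 6.8889 and q = 203/9 ≈ 22.5556.
Δq = 22.5556 − 16 = +6.56.

+6.56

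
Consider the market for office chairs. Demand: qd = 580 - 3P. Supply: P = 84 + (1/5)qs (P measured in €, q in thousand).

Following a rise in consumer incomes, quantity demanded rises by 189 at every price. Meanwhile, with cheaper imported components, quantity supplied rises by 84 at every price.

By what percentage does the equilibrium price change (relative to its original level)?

+10.5

Initially, 580 - 3P = 5P - 420, so 1000 = 8P and P = 125, q = 205.
The new curves are qd = 769 - 3P (demand) and qs = 5P - 336 (supply).
Equate the new curves: 769 - 3P = 5P - 336, giving 1105 = 8P, P = 138.125, q = 354.625.
%ΔP = (138.125 − 125) / 125 × 100 = +10.5%.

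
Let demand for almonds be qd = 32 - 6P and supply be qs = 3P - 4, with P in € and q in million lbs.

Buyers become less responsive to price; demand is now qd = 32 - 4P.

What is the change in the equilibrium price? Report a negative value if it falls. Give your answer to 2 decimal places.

+1.14

Solve the original market: 32 - 6P = 3P - 4, hence P = 4 and q = 8.
After the shift, demand is qd = 32 - 4P and supply is qs = 3P - 4.
Clearing the new market: 32 - 4P = 3P - 4, so P = 36/7 ≈ 5.1429 and q = 80/7 ≈ 11.4286.
ΔP = 5.1429 − 4 = +1.14.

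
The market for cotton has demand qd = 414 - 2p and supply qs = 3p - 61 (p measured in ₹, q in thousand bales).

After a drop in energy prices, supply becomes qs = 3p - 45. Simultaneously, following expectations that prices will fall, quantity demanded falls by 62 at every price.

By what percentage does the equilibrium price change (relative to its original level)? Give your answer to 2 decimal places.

-16.42

Solve the original market: 414 - 2p = 3p - 61, hence p = 95 and q = 224.
The shock moves the curves to qd = 352 - 2p and qs = 3p - 45.
Setting them equal: 352 - 2p = 3p - 45 → 397 = 5p, so p = 79.4 and q = 193.2.
%Δp = (79.4 − 95) / 95 × 100 = -16.42%.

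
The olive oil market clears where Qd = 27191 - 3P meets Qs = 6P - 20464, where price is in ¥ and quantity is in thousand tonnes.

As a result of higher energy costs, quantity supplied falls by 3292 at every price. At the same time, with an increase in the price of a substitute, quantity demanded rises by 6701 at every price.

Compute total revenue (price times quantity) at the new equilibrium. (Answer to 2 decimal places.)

Initially, 27191 - 3P = 6P - 20464, so 47655 = 9P and P = 5295, Q = 11306.
The shock moves the curves to Qd = 33892 - 3P and Qs = 6P - 23756.
Clearing the new market: 33892 - 3P = 6P - 23756, so P = 19216/3 ≈ 6405.3333 and Q = 14676.
New expenditure = 6405.3333 × 14676 = 94004672.00.

94004672.00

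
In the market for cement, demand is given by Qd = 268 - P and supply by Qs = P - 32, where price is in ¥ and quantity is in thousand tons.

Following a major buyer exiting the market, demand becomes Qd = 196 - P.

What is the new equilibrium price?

114

Original equilibrium: 268 - P = P - 32 gives 300 = 2P, so P = 150 and Q = 118.
After the shift, demand is Qd = 196 - P and supply is Qs = P - 32.
Setting them equal: 196 - P = P - 32 → 228 = 2P, so P = 114 and Q = 82.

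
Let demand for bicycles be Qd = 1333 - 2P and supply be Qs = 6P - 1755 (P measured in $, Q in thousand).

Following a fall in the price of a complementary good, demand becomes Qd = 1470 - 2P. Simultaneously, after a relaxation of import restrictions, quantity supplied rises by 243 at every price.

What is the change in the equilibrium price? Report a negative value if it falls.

-13.25

Initially, 1333 - 2P = 6P - 1755, so 3088 = 8P and P = 386, Q = 561.
The new curves are Qd = 1470 - 2P (demand) and Qs = 6P - 1512 (supply).
Equate the new curves: 1470 - 2P = 6P - 1512, giving 2982 = 8P, P = 372.75, Q = 724.5.
ΔP = 372.75 − 386 = -13.25.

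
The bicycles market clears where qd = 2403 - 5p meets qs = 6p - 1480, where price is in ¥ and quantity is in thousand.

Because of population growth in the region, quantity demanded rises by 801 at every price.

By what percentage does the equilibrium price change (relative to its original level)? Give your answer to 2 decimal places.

Original equilibrium: 2403 - 5p = 6p - 1480 gives 3883 = 11p, so p = 353 and q = 638.
The shock moves the curves to qd = 3204 - 5p and qs = 6p - 1480.
Clearing the new market: 3204 - 5p = 6p - 1480, so p = 4684/11 ≈ 425.8182 and q = 11824/11 ≈ 1074.9091.
%Δp = (425.8182 − 353) / 353 × 100 = +20.63%.

+20.63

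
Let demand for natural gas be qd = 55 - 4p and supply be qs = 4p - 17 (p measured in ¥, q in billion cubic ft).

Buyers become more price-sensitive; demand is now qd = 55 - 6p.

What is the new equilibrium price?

Original equilibrium: 55 - 4p = 4p - 17 gives 72 = 8p, so p = 9 and q = 19.
After the shift, demand is qd = 55 - 6p and supply is qs = 4p - 17.
New equilibrium: 55 - 6p = 4p - 17 ⇒ 72 = 10p ⇒ p = 7.2, q = 11.8.

7.2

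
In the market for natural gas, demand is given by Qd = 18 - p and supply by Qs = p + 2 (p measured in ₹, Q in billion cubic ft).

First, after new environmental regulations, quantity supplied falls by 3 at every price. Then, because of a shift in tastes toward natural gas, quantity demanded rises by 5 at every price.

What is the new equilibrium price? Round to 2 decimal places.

12.00

Original equilibrium: 18 - p = p + 2 gives 16 = 2p, so p = 8 and Q = 10.
The new curves are Qd = 23 - p (demand) and Qs = p - 1 (supply).
Clearing the new market: 23 - p = p - 1, so p = 12 and Q = 11.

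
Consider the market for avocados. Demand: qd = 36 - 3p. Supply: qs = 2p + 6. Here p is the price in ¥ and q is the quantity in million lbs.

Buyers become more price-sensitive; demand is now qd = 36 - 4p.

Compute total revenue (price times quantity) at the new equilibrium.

80

Original equilibrium: 36 - 3p = 2p + 6 gives 30 = 5p, so p = 6 and q = 18.
After the shift, demand is qd = 36 - 4p and supply is qs = 2p + 6.
New equilibrium: 36 - 4p = 2p + 6 ⇒ 30 = 6p ⇒ p = 5, q = 16.
New expenditure = 5 × 16 = 80.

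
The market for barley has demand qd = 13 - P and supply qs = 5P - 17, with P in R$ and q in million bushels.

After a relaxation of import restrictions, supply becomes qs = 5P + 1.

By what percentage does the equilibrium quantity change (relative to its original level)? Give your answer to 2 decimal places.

Initially, 13 - P = 5P - 17, so 30 = 6P and P = 5, q = 8.
After the shift, demand is qd = 13 - P and supply is qs = 5P + 1.
Clearing the new market: 13 - P = 5P + 1, so P = 2 and q = 11.
%Δq = (11 − 8) / 8 × 100 = +37.50%.

+37.50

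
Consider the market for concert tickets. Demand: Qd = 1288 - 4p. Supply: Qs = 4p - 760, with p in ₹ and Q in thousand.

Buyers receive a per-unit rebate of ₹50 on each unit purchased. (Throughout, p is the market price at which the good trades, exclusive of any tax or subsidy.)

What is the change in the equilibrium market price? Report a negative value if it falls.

+25

Before the shock: 1288 - 4p = 4p - 760 ⇒ 2048 = 8p ⇒ p = 256, Q = 264.
Since buyers' out-of-pocket price is the market price minus the rebate, the effective demand curve becomes Qd = 1488 - 4p.
Equate the new curves: 1488 - 4p = 4p - 760, giving 2248 = 8p, p = 281, Q = 364.
Δp = 281 − 256 = +25.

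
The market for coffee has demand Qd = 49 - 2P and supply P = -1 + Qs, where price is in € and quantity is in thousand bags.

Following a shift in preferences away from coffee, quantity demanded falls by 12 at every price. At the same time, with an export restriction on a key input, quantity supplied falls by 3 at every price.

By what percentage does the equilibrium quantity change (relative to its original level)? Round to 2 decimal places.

Solve the original market: 49 - 2P = P + 1, hence P = 16 and Q = 17.
After the shift, demand is Qd = 37 - 2P and supply is Qs = P - 2.
Equate the new curves: 37 - 2P = P - 2, giving 39 = 3P, P = 13, Q = 11.
%ΔQ = (11 − 17) / 17 × 100 = -35.29%.

-35.29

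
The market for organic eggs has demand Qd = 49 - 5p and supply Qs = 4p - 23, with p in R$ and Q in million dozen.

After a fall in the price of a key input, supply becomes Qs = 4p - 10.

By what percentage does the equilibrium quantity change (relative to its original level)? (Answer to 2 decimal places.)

+80.25

Solve the original market: 49 - 5p = 4p - 23, hence p = 8 and Q = 9.
After the shift, demand is Qd = 49 - 5p and supply is Qs = 4p - 10.
Setting them equal: 49 - 5p = 4p - 10 → 59 = 9p, so p = 59/9 ≈ 6.5556 and Q = 146/9 ≈ 16.2222.
%ΔQ = (16.2222 − 9) / 9 × 100 = +80.25%.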